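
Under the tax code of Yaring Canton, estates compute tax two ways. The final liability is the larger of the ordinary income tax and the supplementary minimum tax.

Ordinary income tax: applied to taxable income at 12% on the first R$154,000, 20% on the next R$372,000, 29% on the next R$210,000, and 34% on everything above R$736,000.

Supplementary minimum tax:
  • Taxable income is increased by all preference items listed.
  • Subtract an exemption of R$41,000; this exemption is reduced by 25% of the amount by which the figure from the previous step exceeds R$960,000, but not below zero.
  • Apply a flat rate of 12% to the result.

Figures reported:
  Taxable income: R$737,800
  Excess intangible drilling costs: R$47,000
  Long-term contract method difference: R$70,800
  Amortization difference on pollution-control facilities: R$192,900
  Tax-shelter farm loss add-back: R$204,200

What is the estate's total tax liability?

Supplementary minimum tax:
  Adjusted income: R$737,800 + R$47,000 + R$70,800 + R$192,900 + R$204,200 = R$1,252,700
  Exemption: 25% × (R$1,252,700 − R$960,000) = R$73,175 ≥ R$41,000, so the exemption is fully phased out
  Base: R$1,252,700 − R$0 = R$1,252,700
  R$1,252,700 × 12% = R$150,324

Ordinary income tax:
  R$154,000 × 12% = R$18,480
  R$372,000 × 20% = R$74,400
  R$210,000 × 29% = R$60,900
  R$1,800 × 34% = R$612
  → R$154,392

R$154,392 > R$150,324, so the ordinary income tax governs.

R$154,392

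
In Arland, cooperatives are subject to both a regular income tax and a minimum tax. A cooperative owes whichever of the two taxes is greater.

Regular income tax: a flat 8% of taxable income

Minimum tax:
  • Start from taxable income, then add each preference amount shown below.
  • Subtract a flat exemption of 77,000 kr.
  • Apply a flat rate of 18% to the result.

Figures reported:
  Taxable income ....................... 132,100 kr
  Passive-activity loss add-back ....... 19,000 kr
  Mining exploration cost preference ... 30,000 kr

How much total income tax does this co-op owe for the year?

18,738 kr

Minimum tax:
  Adjusted income: 132,100 kr + 19,000 kr + 30,000 kr = 181,100 kr
  Less exemption 77,000 kr → base 104,100 kr
  104,100 kr × 18% = 18,738 kr

Regular income tax:
  132,100 kr × 8% = 10,568 kr

18,738 kr > 10,568 kr, so the minimum tax is the binding amount.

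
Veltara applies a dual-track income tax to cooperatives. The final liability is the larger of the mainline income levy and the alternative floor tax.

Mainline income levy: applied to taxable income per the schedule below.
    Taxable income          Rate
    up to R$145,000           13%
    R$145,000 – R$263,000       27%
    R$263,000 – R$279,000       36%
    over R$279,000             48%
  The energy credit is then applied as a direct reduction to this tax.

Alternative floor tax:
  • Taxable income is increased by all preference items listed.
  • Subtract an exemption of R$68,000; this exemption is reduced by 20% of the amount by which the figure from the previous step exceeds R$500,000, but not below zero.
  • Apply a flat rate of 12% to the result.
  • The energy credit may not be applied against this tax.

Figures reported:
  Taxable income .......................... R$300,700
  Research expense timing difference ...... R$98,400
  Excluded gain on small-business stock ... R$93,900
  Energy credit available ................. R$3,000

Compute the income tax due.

R$63,886

Mainline income levy:
  R$145,000 × 13% = R$18,850
  R$118,000 × 27% = R$31,860
  R$16,000 × 36% = R$5,760
  R$21,700 × 48% = R$10,416
  → R$66,886
  Less energy credit R$3,000 → R$63,886

Alternative floor tax:
  Adjusted income: R$300,700 + R$98,400 + R$93,900 = R$493,000
  Exemption: R$493,000 ≤ R$500,000, so full R$68,000 applies
  Base: R$493,000 − R$68,000 = R$425,000
  R$425,000 × 12% = R$51,000

R$63,886 > R$51,000, so the mainline income levy governs.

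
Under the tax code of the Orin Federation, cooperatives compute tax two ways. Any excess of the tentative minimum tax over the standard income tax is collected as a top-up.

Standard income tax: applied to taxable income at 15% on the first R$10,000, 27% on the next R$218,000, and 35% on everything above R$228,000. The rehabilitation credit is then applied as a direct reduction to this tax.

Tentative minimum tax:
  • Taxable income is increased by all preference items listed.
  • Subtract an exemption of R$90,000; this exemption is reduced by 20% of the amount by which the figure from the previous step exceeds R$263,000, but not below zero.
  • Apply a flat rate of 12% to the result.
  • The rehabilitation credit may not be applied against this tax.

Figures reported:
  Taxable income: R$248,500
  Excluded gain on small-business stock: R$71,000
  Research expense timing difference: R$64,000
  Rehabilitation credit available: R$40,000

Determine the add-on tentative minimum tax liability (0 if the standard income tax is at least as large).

Standard income tax:
  R$10,000 × 15% = R$1,500
  R$218,000 × 27% = R$58,860
  R$20,500 × 35% = R$7,175
  → R$67,535
  Less rehabilitation credit R$40,000 → R$27,535

Tentative minimum tax:
  Adjusted income: R$248,500 + R$71,000 + R$64,000 = R$383,500
  Exemption: R$90,000 − 20% × (R$383,500 − R$263,000) = R$90,000 − R$24,100 = R$65,900
  Base: R$383,500 − R$65,900 = R$317,600
  R$317,600 × 12% = R$38,112

Excess of tentative minimum tax over standard income tax: R$38,112 − R$27,535 = R$10,577.

R$10,577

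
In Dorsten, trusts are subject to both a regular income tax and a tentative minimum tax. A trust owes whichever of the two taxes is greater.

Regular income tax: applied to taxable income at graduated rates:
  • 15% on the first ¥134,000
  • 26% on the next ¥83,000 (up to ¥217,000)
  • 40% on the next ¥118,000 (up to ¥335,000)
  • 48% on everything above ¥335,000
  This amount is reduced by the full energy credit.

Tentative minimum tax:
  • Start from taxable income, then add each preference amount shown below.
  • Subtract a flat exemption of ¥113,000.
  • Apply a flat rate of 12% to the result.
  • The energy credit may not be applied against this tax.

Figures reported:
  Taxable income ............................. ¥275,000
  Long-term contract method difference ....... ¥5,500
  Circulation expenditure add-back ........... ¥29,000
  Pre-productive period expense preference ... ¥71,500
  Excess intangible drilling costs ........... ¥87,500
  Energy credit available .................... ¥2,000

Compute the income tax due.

Tentative minimum tax:
  Adjusted income: ¥275,000 + ¥5,500 + ¥29,000 + ¥71,500 + ¥87,500 = ¥468,500
  Less exemption ¥113,000 → base ¥355,500
  ¥355,500 × 12% = ¥42,660

Regular income tax:
  ¥134,000 × 15% = ¥20,100
  ¥83,000 × 26% = ¥21,580
  ¥58,000 × 40% = ¥23,200
  → ¥64,880
  Less energy credit ¥2,000 → ¥62,880

¥62,880 > ¥42,660, so the regular income tax governs.

¥62,880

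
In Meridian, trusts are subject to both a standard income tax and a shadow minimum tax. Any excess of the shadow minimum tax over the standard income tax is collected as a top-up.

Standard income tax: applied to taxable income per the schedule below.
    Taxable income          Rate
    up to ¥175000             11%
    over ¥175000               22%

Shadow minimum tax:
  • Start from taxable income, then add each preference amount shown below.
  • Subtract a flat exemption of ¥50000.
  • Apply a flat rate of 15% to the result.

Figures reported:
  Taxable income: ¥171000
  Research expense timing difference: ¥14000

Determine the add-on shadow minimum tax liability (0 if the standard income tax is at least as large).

Standard income tax:
  ¥171000 × 11% = ¥18810

Shadow minimum tax:
  Adjusted income: ¥171000 + ¥14000 = ¥185000
  Less exemption ¥50000 → base ¥135000
  ¥135000 × 15% = ¥20250

Excess of shadow minimum tax over standard income tax: ¥20250 − ¥18810 = ¥1440.

¥1440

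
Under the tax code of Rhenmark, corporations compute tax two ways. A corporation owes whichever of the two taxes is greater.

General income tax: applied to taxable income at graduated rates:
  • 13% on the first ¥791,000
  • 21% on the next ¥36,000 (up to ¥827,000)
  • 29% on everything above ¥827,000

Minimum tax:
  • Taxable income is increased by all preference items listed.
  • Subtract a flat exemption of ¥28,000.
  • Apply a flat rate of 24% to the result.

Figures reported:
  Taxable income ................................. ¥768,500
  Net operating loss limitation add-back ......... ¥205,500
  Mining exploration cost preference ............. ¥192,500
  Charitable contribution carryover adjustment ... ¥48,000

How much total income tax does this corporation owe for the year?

General income tax:
  ¥768,500 × 13% = ¥99,905

Minimum tax:
  Adjusted income: ¥768,500 + ¥205,500 + ¥192,500 + ¥48,000 = ¥1,214,500
  Less exemption ¥28,000 → base ¥1,186,500
  ¥1,186,500 × 24% = ¥284,760

¥284,760 > ¥99,905, so the minimum tax is the binding amount.

¥284,760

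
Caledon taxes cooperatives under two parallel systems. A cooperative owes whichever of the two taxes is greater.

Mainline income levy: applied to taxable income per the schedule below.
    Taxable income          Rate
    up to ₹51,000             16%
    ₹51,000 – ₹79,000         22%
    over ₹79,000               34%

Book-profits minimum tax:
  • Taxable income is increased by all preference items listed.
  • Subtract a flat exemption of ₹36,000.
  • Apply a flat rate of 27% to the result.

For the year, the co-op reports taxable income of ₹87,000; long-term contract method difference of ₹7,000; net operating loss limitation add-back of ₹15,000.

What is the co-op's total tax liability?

₹19,710

Mainline income levy:
  ₹51,000 × 16% = ₹8,160
  ₹28,000 × 22% = ₹6,160
  ₹8,000 × 34% = ₹2,720
  → ₹17,040

Book-profits minimum tax:
  Adjusted income: ₹87,000 + ₹7,000 + ₹15,000 = ₹109,000
  Less exemption ₹36,000 → base ₹73,000
  ₹73,000 × 27% = ₹19,710

₹19,710 > ₹17,040, so the book-profits minimum tax is the binding amount.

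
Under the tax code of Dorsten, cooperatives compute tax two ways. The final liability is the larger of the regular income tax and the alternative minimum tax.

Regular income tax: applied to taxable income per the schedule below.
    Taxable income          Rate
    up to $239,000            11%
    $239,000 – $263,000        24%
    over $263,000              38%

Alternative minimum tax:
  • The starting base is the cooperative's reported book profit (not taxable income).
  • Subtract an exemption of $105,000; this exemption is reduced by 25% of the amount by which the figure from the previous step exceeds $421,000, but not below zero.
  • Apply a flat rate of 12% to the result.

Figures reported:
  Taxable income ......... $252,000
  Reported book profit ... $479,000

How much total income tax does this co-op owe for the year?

$46,620

Regular income tax:
  $239,000 × 11% = $26,290
  $13,000 × 24% = $3,120
  → $29,410

Alternative minimum tax:
  Base (reported book profit): $479,000
  Exemption: $105,000 − 25% × ($479,000 − $421,000) = $105,000 − $14,500 = $90,500
  Base: $479,000 − $90,500 = $388,500
  $388,500 × 12% = $46,620

$46,620 > $29,410, so the alternative minimum tax is the binding amount.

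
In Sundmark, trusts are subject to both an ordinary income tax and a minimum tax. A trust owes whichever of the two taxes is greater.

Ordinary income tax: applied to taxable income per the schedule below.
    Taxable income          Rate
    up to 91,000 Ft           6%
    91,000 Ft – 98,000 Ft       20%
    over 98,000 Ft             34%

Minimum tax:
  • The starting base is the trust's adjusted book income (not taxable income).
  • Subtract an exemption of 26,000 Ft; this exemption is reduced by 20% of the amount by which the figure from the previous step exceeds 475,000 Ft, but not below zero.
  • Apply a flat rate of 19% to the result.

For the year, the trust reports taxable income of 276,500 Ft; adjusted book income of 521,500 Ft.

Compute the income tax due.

Ordinary income tax:
  91,000 Ft × 6% = 5,460 Ft
  7,000 Ft × 20% = 1,400 Ft
  178,500 Ft × 34% = 60,690 Ft
  → 67,550 Ft

Minimum tax:
  Base (adjusted book income): 521,500 Ft
  Exemption: 26,000 Ft − 20% × (521,500 Ft − 475,000 Ft) = 26,000 Ft − 9,300 Ft = 16,700 Ft
  Base: 521,500 Ft − 16,700 Ft = 504,800 Ft
  504,800 Ft × 19% = 95,912 Ft

95,912 Ft > 67,550 Ft, so the minimum tax is the binding amount.

95,912 Ft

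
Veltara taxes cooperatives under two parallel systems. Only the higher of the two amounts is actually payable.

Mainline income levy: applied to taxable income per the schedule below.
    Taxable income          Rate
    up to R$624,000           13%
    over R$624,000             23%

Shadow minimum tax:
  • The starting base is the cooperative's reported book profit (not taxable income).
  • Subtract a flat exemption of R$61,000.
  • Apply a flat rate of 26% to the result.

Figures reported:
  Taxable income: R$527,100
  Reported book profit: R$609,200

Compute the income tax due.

R$142,532

Mainline income levy:
  R$527,100 × 13% = R$68,523

Shadow minimum tax:
  Base (reported book profit): R$609,200
  Less exemption R$61,000 → base R$548,200
  R$548,200 × 26% = R$142,532

R$142,532 > R$68,523, so the shadow minimum tax is the binding amount.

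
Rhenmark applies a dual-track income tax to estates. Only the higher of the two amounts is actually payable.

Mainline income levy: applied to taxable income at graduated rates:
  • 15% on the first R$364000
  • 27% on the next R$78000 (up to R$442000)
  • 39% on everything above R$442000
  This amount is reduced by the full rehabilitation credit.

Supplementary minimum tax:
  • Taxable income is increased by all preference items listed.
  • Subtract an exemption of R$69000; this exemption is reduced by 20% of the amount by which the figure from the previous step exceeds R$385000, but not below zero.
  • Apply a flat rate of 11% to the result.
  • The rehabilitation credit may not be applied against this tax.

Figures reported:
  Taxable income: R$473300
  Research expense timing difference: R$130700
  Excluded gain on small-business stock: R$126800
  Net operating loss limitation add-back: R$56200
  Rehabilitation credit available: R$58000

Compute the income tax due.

R$86570

Mainline income levy:
  R$364000 × 15% = R$54600
  R$78000 × 27% = R$21060
  R$31300 × 39% = R$12207
  → R$87867
  Less rehabilitation credit R$58000 → R$29867

Supplementary minimum tax:
  Adjusted income: R$473300 + R$130700 + R$126800 + R$56200 = R$787000
  Exemption: 20% × (R$787000 − R$385000) = R$80400 ≥ R$69000, so the exemption is fully phased out
  Base: R$787000 − R$0 = R$787000
  R$787000 × 11% = R$86570

R$86570 > R$29867, so the supplementary minimum tax is the binding amount.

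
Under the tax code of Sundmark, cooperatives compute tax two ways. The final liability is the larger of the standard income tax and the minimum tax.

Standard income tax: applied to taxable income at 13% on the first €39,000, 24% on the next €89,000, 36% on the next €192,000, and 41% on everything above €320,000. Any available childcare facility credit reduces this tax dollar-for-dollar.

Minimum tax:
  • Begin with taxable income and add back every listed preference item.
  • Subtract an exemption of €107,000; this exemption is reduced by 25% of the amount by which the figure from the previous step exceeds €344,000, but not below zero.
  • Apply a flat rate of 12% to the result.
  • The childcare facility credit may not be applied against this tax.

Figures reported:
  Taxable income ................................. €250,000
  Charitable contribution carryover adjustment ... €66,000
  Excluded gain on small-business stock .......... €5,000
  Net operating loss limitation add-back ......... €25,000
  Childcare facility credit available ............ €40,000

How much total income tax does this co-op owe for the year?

€30,350

Minimum tax:
  Adjusted income: €250,000 + €66,000 + €5,000 + €25,000 = €346,000
  Exemption: €107,000 − 25% × (€346,000 − €344,000) = €107,000 − €500 = €106,500
  Base: €346,000 − €106,500 = €239,500
  €239,500 × 12% = €28,740

Standard income tax:
  €39,000 × 13% = €5,070
  €89,000 × 24% = €21,360
  €122,000 × 36% = €43,920
  → €70,350
  Less childcare facility credit €40,000 → €30,350

€30,350 > €28,740, so the standard income tax governs.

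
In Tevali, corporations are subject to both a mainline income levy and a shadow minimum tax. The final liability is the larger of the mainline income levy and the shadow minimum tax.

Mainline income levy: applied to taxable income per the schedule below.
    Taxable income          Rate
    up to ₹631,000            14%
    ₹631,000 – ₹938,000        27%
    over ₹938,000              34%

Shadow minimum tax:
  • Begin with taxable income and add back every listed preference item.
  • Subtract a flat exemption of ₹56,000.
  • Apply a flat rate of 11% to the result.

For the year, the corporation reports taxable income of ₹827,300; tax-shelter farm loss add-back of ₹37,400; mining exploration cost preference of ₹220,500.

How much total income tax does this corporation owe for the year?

₹141,341

Mainline income levy:
  ₹631,000 × 14% = ₹88,340
  ₹196,300 × 27% = ₹53,001
  → ₹141,341

Shadow minimum tax:
  Adjusted income: ₹827,300 + ₹37,400 + ₹220,500 = ₹1,085,200
  Less exemption ₹56,000 → base ₹1,029,200
  ₹1,029,200 × 11% = ₹113,212

₹141,341 > ₹113,212, so the mainline income levy governs.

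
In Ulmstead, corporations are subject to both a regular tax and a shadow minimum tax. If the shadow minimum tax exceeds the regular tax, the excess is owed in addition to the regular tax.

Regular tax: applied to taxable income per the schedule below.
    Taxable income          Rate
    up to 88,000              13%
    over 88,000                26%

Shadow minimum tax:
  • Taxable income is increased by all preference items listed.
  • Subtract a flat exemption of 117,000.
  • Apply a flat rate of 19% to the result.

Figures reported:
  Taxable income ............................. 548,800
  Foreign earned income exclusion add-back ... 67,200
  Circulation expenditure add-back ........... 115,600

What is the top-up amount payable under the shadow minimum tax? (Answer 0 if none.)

0

Shadow minimum tax:
  Adjusted income: 548,800 + 67,200 + 115,600 = 731,600
  Less exemption 117,000 → base 614,600
  614,600 × 19% = 116,774

Regular tax:
  88,000 × 13% = 11,440
  460,800 × 26% = 119,808
  → 131,248

116,774 ≤ 131,248, so no add-on is due.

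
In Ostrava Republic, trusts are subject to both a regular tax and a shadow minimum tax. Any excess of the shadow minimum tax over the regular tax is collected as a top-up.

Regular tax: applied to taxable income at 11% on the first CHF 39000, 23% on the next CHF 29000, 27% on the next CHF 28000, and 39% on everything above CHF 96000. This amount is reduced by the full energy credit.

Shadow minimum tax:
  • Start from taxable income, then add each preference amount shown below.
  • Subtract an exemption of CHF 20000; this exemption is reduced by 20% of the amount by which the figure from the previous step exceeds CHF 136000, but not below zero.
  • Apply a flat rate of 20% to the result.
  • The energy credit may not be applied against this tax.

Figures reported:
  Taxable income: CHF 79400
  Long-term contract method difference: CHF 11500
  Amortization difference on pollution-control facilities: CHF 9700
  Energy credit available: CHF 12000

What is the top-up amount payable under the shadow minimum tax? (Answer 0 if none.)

Regular tax:
  CHF 39000 × 11% = CHF 4290
  CHF 29000 × 23% = CHF 6670
  CHF 11400 × 27% = CHF 3078
  → CHF 14038
  Less energy credit CHF 12000 → CHF 2038

Shadow minimum tax:
  Adjusted income: CHF 79400 + CHF 11500 + CHF 9700 = CHF 100600
  Exemption: CHF 100600 ≤ CHF 136000, so full CHF 20000 applies
  Base: CHF 100600 − CHF 20000 = CHF 80600
  CHF 80600 × 20% = CHF 16120

Excess of shadow minimum tax over regular tax: CHF 16120 − CHF 2038 = CHF 14082.

CHF 14082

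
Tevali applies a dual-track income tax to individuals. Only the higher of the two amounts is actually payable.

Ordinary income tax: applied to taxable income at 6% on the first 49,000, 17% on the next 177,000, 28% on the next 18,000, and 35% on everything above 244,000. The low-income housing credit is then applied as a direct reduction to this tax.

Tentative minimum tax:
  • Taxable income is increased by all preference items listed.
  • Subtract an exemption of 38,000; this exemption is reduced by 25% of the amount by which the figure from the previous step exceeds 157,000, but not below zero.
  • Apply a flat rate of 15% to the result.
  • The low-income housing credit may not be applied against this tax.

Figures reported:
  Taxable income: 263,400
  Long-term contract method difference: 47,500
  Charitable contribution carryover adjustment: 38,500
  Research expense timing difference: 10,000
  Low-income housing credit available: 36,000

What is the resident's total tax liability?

Ordinary income tax:
  49,000 × 6% = 2,940
  177,000 × 17% = 30,090
  18,000 × 28% = 5,040
  19,400 × 35% = 6,790
  → 44,860
  Less low-income housing credit 36,000 → 8,860

Tentative minimum tax:
  Adjusted income: 263,400 + 47,500 + 38,500 + 10,000 = 359,400
  Exemption: 25% × (359,400 − 157,000) = 50,600 ≥ 38,000, so the exemption is fully phased out
  Base: 359,400 − 0 = 359,400
  359,400 × 15% = 53,910

53,910 > 8,860, so the tentative minimum tax is the binding amount.

53,910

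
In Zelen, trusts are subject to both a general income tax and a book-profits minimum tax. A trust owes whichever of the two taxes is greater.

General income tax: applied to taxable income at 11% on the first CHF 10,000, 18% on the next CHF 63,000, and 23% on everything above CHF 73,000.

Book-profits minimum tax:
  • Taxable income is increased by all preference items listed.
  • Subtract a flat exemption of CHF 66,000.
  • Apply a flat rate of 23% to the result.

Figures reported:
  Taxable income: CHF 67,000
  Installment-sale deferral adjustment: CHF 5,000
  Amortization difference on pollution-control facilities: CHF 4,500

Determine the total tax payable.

CHF 11,360

General income tax:
  CHF 10,000 × 11% = CHF 1,100
  CHF 57,000 × 18% = CHF 10,260
  → CHF 11,360

Book-profits minimum tax:
  Adjusted income: CHF 67,000 + CHF 5,000 + CHF 4,500 = CHF 76,500
  Less exemption CHF 66,000 → base CHF 10,500
  CHF 10,500 × 23% = CHF 2,415

CHF 11,360 > CHF 2,415, so the general income tax governs.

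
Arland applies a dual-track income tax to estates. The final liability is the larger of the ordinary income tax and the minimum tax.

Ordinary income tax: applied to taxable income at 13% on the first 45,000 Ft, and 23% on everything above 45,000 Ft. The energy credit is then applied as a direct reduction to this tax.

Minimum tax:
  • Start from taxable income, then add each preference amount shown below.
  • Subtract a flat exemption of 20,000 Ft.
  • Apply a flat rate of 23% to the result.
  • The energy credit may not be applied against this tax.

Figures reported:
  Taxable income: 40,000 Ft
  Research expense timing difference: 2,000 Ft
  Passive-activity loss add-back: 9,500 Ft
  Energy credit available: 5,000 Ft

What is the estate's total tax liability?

Ordinary income tax:
  40,000 Ft × 13% = 5,200 Ft
  Less energy credit 5,000 Ft → 200 Ft

Minimum tax:
  Adjusted income: 40,000 Ft + 2,000 Ft + 9,500 Ft = 51,500 Ft
  Less exemption 20,000 Ft → base 31,500 Ft
  31,500 Ft × 23% = 7,245 Ft

7,245 Ft > 200 Ft, so the minimum tax is the binding amount.

7,245 Ft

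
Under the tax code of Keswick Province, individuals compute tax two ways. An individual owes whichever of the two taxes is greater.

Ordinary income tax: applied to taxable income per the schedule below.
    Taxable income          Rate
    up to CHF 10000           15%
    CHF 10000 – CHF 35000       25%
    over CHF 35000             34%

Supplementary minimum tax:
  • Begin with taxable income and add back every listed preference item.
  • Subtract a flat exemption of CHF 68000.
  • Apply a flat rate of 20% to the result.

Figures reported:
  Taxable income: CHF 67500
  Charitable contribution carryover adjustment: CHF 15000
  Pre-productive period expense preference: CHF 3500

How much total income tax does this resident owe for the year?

Supplementary minimum tax:
  Adjusted income: CHF 67500 + CHF 15000 + CHF 3500 = CHF 86000
  Less exemption CHF 68000 → base CHF 18000
  CHF 18000 × 20% = CHF 3600

Ordinary income tax:
  CHF 10000 × 15% = CHF 1500
  CHF 25000 × 25% = CHF 6250
  CHF 32500 × 34% = CHF 11050
  → CHF 18800

CHF 18800 > CHF 3600, so the ordinary income tax governs.

CHF 18800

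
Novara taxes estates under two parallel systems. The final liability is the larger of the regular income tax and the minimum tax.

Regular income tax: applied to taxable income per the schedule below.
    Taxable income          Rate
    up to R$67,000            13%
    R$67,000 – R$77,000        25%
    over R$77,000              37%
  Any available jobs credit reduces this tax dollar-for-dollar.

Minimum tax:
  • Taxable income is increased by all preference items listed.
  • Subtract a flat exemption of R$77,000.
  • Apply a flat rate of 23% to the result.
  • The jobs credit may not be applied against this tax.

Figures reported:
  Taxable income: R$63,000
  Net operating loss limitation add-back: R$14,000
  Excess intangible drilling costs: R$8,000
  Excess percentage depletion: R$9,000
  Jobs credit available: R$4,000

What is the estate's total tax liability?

R$4,190

Minimum tax:
  Adjusted income: R$63,000 + R$14,000 + R$8,000 + R$9,000 = R$94,000
  Less exemption R$77,000 → base R$17,000
  R$17,000 × 23% = R$3,910

Regular income tax:
  R$63,000 × 13% = R$8,190
  Less jobs credit R$4,000 → R$4,190

R$4,190 > R$3,910, so the regular income tax governs.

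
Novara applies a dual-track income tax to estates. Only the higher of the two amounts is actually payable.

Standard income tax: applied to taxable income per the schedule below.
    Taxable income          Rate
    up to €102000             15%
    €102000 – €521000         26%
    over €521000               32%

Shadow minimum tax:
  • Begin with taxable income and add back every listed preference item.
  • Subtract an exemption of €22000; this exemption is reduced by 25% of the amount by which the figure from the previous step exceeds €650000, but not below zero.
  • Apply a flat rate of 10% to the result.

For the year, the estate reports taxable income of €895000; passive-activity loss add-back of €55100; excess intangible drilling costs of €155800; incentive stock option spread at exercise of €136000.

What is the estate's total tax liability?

€243920

Standard income tax:
  €102000 × 15% = €15300
  €419000 × 26% = €108940
  €374000 × 32% = €119680
  → €243920

Shadow minimum tax:
  Adjusted income: €895000 + €55100 + €155800 + €136000 = €1241900
  Exemption: 25% × (€1241900 − €650000) = €147975 ≥ €22000, so the exemption is fully phased out
  Base: €1241900 − €0 = €1241900
  €1241900 × 10% = €124190

€243920 > €124190, so the standard income tax governs.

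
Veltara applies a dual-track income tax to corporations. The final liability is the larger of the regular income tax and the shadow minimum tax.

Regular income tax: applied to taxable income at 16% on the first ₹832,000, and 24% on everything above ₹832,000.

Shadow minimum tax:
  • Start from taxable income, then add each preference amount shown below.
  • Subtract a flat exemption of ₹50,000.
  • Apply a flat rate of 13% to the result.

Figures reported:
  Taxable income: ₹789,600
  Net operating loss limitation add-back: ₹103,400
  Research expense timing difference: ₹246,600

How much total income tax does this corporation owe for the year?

Regular income tax:
  ₹789,600 × 16% = ₹126,336

Shadow minimum tax:
  Adjusted income: ₹789,600 + ₹103,400 + ₹246,600 = ₹1,139,600
  Less exemption ₹50,000 → base ₹1,089,600
  ₹1,089,600 × 13% = ₹141,648

₹141,648 > ₹126,336, so the shadow minimum tax is the binding amount.

₹141,648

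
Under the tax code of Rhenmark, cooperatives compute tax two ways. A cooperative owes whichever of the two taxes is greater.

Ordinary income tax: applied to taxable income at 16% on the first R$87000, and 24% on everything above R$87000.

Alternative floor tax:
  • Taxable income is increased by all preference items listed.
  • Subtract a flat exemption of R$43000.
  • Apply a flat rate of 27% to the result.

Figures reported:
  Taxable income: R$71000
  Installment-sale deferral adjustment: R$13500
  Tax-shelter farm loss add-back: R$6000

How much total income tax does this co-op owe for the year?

Alternative floor tax:
  Adjusted income: R$71000 + R$13500 + R$6000 = R$90500
  Less exemption R$43000 → base R$47500
  R$47500 × 27% = R$12825

Ordinary income tax:
  R$71000 × 16% = R$11360

R$12825 > R$11360, so the alternative floor tax is the binding amount.

R$12825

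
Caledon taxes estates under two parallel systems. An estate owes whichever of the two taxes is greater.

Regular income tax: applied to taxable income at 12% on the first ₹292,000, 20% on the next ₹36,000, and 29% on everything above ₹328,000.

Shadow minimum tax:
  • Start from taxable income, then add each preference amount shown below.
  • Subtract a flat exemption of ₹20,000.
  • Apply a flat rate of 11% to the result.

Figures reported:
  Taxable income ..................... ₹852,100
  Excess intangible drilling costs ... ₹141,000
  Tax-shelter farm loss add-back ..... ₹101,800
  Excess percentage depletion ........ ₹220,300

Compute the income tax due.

₹194,229

Shadow minimum tax:
  Adjusted income: ₹852,100 + ₹141,000 + ₹101,800 + ₹220,300 = ₹1,315,200
  Less exemption ₹20,000 → base ₹1,295,200
  ₹1,295,200 × 11% = ₹142,472

Regular income tax:
  ₹292,000 × 12% = ₹35,040
  ₹36,000 × 20% = ₹7,200
  ₹524,100 × 29% = ₹151,989
  → ₹194,229

₹194,229 > ₹142,472, so the regular income tax governs.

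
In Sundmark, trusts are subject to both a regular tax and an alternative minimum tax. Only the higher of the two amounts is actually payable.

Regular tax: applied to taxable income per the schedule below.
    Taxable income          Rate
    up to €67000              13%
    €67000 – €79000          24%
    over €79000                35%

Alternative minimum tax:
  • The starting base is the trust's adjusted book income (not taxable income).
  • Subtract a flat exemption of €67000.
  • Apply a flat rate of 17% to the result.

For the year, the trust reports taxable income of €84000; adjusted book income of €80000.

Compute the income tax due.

€13340

Alternative minimum tax:
  Base (adjusted book income): €80000
  Less exemption €67000 → base €13000
  €13000 × 17% = €2210

Regular tax:
  €67000 × 13% = €8710
  €12000 × 24% = €2880
  €5000 × 35% = €1750
  → €13340

€13340 > €2210, so the regular tax governs.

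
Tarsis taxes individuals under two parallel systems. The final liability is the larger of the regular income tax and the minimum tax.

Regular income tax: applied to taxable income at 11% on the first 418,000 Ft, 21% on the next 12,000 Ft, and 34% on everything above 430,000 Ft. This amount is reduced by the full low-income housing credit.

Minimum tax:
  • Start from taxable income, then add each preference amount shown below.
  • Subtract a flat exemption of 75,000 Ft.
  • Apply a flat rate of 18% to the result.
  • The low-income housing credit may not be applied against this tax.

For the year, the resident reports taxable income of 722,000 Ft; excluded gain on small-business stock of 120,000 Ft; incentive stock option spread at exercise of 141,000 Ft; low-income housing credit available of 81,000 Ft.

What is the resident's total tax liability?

Minimum tax:
  Adjusted income: 722,000 Ft + 120,000 Ft + 141,000 Ft = 983,000 Ft
  Less exemption 75,000 Ft → base 908,000 Ft
  908,000 Ft × 18% = 163,440 Ft

Regular income tax:
  418,000 Ft × 11% = 45,980 Ft
  12,000 Ft × 21% = 2,520 Ft
  292,000 Ft × 34% = 99,280 Ft
  → 147,780 Ft
  Less low-income housing credit 81,000 Ft → 66,780 Ft

163,440 Ft > 66,780 Ft, so the minimum tax is the binding amount.

163,440 Ft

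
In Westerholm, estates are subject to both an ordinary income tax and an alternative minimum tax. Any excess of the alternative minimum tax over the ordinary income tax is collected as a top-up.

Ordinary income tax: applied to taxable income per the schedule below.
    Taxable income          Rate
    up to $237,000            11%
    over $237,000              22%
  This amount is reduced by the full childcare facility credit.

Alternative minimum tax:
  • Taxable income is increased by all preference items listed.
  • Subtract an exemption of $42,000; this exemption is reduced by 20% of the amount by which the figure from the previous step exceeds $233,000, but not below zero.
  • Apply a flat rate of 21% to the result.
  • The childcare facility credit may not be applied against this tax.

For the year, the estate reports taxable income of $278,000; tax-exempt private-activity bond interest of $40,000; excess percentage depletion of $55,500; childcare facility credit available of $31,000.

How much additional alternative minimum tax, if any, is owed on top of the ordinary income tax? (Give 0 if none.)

Ordinary income tax:
  $237,000 × 11% = $26,070
  $41,000 × 22% = $9,020
  → $35,090
  Less childcare facility credit $31,000 → $4,090

Alternative minimum tax:
  Adjusted income: $278,000 + $40,000 + $55,500 = $373,500
  Exemption: $42,000 − 20% × ($373,500 − $233,000) = $42,000 − $28,100 = $13,900
  Base: $373,500 − $13,900 = $359,600
  $359,600 × 21% = $75,516

Excess of alternative minimum tax over ordinary income tax: $75,516 − $4,090 = $71,426.

$71,426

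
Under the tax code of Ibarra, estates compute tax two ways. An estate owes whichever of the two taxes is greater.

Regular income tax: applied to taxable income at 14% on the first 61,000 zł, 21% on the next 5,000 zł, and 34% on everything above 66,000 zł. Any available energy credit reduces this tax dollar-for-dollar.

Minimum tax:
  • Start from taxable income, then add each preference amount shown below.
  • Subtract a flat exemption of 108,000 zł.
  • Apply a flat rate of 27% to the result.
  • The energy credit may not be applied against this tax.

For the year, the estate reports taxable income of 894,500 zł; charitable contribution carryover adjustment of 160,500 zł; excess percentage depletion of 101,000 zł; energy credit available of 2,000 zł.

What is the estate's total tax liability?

Minimum tax:
  Adjusted income: 894,500 zł + 160,500 zł + 101,000 zł = 1,156,000 zł
  Less exemption 108,000 zł → base 1,048,000 zł
  1,048,000 zł × 27% = 282,960 zł

Regular income tax:
  61,000 zł × 14% = 8,540 zł
  5,000 zł × 21% = 1,050 zł
  828,500 zł × 34% = 281,690 zł
  → 291,280 zł
  Less energy credit 2,000 zł → 289,280 zł

289,280 zł > 282,960 zł, so the regular income tax governs.

289,280 zł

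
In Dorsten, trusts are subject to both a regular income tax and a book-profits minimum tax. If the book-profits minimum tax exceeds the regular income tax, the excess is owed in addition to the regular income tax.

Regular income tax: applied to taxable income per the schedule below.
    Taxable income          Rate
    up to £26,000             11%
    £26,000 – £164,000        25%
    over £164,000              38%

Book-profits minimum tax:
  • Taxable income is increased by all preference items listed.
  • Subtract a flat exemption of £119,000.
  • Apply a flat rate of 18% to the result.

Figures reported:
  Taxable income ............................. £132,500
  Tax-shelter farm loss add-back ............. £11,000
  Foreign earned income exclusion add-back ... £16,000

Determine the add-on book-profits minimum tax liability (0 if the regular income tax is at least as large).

Book-profits minimum tax:
  Adjusted income: £132,500 + £11,000 + £16,000 = £159,500
  Less exemption £119,000 → base £40,500
  £40,500 × 18% = £7,290

Regular income tax:
  £26,000 × 11% = £2,860
  £106,500 × 25% = £26,625
  → £29,485

£7,290 ≤ £29,485, so no add-on is due.

£0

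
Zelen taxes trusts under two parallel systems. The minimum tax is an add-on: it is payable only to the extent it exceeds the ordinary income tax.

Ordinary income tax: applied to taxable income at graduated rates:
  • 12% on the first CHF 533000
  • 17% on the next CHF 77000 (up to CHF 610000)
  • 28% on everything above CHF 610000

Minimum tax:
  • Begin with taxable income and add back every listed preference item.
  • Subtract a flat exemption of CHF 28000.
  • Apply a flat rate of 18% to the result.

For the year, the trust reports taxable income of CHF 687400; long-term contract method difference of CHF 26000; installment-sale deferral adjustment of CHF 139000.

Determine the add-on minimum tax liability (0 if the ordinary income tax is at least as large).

Ordinary income tax:
  CHF 533000 × 12% = CHF 63960
  CHF 77000 × 17% = CHF 13090
  CHF 77400 × 28% = CHF 21672
  → CHF 98722

Minimum tax:
  Adjusted income: CHF 687400 + CHF 26000 + CHF 139000 = CHF 852400
  Less exemption CHF 28000 → base CHF 824400
  CHF 824400 × 18% = CHF 148392

Excess of minimum tax over ordinary income tax: CHF 148392 − CHF 98722 = CHF 49670.

CHF 49670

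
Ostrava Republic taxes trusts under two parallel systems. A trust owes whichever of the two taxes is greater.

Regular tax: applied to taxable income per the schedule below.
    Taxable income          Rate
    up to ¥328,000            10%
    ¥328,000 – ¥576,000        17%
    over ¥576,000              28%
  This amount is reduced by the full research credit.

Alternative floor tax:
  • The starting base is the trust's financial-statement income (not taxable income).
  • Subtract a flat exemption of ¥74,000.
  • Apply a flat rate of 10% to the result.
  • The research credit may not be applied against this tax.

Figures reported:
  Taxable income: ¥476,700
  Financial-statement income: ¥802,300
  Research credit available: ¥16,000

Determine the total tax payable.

Alternative floor tax:
  Base (financial-statement income): ¥802,300
  Less exemption ¥74,000 → base ¥728,300
  ¥728,300 × 10% = ¥72,830

Regular tax:
  ¥328,000 × 10% = ¥32,800
  ¥148,700 × 17% = ¥25,279
  → ¥58,079
  Less research credit ¥16,000 → ¥42,079

¥72,830 > ¥42,079, so the alternative floor tax is the binding amount.

¥72,830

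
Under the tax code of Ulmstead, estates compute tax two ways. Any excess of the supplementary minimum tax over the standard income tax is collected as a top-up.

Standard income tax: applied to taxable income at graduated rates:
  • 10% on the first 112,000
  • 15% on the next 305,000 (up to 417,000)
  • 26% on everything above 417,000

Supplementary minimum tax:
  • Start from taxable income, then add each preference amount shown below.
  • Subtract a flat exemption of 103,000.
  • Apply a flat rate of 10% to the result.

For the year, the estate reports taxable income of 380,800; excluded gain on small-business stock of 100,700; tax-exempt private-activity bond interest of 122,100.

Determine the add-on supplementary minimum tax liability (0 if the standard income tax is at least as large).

Standard income tax:
  112,000 × 10% = 11,200
  268,800 × 15% = 40,320
  → 51,520

Supplementary minimum tax:
  Adjusted income: 380,800 + 100,700 + 122,100 = 603,600
  Less exemption 103,000 → base 500,600
  500,600 × 10% = 50,060

50,060 ≤ 51,520, so no add-on is due.

0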